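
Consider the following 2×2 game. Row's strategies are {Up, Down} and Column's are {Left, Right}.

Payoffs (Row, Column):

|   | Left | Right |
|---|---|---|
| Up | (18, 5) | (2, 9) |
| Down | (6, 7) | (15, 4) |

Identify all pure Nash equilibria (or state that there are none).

none

(Up, Left): Column prefers Right (9 > 5) — not an equilibrium.
(Up, Right): Row prefers Down (15 > 2) — not an equilibrium.
(Down, Left): Row prefers Up (18 > 6) — not an equilibrium.
(Down, Right): Column prefers Left (7 > 4) — not an equilibrium.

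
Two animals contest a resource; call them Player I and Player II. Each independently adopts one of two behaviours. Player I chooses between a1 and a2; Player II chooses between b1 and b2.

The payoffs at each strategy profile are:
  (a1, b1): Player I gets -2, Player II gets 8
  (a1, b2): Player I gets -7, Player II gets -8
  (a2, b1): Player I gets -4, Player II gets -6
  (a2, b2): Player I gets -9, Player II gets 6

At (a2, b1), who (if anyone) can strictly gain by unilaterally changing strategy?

Both

Player I at (a2, b1) earns -4; deviating to a1 yields -2 — a strict improvement.
Player II earns -6; deviating to b2 yields 6 — a strict improvement.
Both Player I and Player II have strictly profitable deviations.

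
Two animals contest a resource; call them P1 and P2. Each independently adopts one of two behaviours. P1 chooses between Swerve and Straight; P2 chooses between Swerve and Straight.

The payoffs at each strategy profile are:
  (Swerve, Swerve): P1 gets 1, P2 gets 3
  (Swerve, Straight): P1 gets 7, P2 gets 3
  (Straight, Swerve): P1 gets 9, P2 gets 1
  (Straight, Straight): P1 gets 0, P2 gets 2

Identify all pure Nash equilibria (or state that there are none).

(Swerve, Swerve): P1 prefers Straight (9 > 1) — not an equilibrium.
(Swerve, Straight): P1 gets 7 ≥ 0 from Straight, and P2 gets 3 ≥ 3 from Swerve — Nash equilibrium.
(Straight, Swerve): P2 prefers Straight (2 > 1) — not an equilibrium.
(Straight, Straight): P1 prefers Swerve (7 > 0) — not an equilibrium.

(Swerve, Straight)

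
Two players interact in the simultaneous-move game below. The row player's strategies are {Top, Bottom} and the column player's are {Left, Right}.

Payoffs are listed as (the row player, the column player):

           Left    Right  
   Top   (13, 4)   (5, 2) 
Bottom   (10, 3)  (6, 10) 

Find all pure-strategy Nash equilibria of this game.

(Top, Left) and (Bottom, Right)

(Top, Left): the row player gets 13 ≥ 10 from Bottom, and the column player gets 4 ≥ 2 from Right — Nash equilibrium.
(Top, Right): the row player prefers Bottom (6 > 5); the column player prefers Left (4 > 2) — not an equilibrium.
(Bottom, Left): the row player prefers Top (13 > 10); the column player prefers Right (10 > 3) — not an equilibrium.
(Bottom, Right): the row player gets 6 ≥ 5 from Top, and the column player gets 10 ≥ 3 from Left — Nash equilibrium.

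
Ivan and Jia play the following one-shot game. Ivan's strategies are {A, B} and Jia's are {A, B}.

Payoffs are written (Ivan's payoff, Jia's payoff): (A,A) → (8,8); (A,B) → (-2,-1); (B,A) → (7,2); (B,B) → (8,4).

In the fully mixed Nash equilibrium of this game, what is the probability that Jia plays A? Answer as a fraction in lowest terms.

Let c be the probability that Jia plays A. In a completely mixed equilibrium, Ivan must be indifferent between A and B.
Ivan's expected payoff from A is 8c − 2(1−c); from B it is 7c + 8(1−c).
Setting these equal: 10c − 2 = −c + 8, so c = 10/11.

10/11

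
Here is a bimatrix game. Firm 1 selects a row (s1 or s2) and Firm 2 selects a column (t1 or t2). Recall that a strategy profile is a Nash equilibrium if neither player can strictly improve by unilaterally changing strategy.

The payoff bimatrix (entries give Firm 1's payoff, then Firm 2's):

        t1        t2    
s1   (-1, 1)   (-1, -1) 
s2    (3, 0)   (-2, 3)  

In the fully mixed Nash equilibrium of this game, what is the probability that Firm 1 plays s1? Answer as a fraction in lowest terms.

Let p be the probability that Firm 1 plays s1. In a completely mixed equilibrium, Firm 2 must be indifferent between t1 and t2.
Firm 2's expected payoff from t1 is p; from t2 it is −p + 3(1−p).
Setting these equal: p = −4p + 3, so p = 3/5.

3/5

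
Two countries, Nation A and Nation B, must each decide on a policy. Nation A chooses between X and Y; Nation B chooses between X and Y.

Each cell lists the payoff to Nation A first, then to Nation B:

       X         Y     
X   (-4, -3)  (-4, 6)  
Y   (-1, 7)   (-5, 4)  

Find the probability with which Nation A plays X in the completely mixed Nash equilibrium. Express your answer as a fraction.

Let r be the probability that Nation A plays X. In a completely mixed equilibrium, Nation B must be indifferent between X and Y.
Nation B's expected payoff from X is −3r + 7(1−r); from Y it is 6r + 4(1−r).
Setting these equal: −10r + 7 = 2r + 4, so r = 1/4.

1/4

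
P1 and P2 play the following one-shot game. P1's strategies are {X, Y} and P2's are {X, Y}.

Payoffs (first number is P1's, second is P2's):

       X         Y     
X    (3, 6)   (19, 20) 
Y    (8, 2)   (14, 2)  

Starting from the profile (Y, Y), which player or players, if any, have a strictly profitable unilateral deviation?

P1 at (Y, Y) earns 14; deviating to X yields 19 — a strict improvement.
P2 earns 2; deviating to X yields 2 — not better.
Only P1 has a strictly profitable deviation.

P1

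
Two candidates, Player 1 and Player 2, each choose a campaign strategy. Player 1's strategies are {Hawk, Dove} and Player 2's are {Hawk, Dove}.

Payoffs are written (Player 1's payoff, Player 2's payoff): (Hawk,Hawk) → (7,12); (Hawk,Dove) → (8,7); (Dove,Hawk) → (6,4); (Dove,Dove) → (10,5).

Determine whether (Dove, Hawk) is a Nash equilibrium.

No

At (Dove, Hawk), Player 1 earns 6; switching to Hawk would give 7, so Player 1 would deviate.
Player 2 earns 4; switching to Dove would give 5, so Player 2 would deviate.
Since at least one player can profitably deviate, this is not a Nash equilibrium.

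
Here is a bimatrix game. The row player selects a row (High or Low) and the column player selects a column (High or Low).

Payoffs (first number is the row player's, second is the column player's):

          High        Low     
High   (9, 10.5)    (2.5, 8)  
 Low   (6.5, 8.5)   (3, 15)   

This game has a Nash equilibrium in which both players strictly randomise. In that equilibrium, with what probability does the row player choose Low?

Let p be the probability that the row player plays High. In a completely mixed equilibrium, the column player must be indifferent between High and Low.
The column player's expected payoff from High is 10.5p + 8.5(1−p); from Low it is 8p + 15(1−p).
Setting these equal: 2p + 8.5 = −7p + 15, so p = 13/18.
Therefore the row player plays Low with probability 1 − 13/18 = 5/18.

5/18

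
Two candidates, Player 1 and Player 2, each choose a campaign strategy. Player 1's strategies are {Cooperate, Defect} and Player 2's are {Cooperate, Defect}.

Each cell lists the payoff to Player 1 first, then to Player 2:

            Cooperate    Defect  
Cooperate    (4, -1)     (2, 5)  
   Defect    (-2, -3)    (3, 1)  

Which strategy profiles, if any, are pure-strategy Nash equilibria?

(Defect, Defect)

(Cooperate, Cooperate): Player 2 prefers Defect (5 > -1) — not an equilibrium.
(Cooperate, Defect): Player 1 prefers Defect (3 > 2) — not an equilibrium.
(Defect, Cooperate): Player 1 prefers Cooperate (4 > -2); Player 2 prefers Defect (1 > -3) — not an equilibrium.
(Defect, Defect): Player 1 gets 3 ≥ 2 from Cooperate, and Player 2 gets 1 ≥ -3 from Cooperate — Nash equilibrium.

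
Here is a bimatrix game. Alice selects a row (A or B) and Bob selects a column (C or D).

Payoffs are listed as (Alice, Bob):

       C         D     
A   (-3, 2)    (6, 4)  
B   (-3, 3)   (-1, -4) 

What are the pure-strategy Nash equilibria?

(A, C): Bob prefers D (4 > 2) — not an equilibrium.
(A, D): Alice gets 6 ≥ -1 from B, and Bob gets 4 ≥ 2 from C — Nash equilibrium.
(B, C): Alice gets -3 ≥ -3 from A, and Bob gets 3 ≥ -4 from D — Nash equilibrium.
(B, D): Alice prefers A (6 > -1); Bob prefers C (3 > -4) — not an equilibrium.

(A, D) and (B, C)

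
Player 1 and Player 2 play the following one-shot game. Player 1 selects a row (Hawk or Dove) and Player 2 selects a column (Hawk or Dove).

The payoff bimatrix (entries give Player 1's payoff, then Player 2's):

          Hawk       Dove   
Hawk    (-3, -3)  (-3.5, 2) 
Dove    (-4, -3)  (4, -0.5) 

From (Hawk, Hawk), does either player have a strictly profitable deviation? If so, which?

Player 1 at (Hawk, Hawk) earns -3; deviating to Dove yields -4 — not better.
Player 2 earns -3; deviating to Dove yields 2 — a strict improvement.
Only Player 2 has a strictly profitable deviation.

Player 2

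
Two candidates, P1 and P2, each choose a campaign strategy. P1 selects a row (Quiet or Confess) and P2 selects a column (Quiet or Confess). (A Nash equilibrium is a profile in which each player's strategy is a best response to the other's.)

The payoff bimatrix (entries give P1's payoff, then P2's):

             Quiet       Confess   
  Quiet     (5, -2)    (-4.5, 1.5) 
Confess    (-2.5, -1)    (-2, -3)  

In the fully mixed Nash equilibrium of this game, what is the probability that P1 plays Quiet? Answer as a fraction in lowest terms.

4/11

Let p be the probability that P1 plays Quiet. In a completely mixed equilibrium, P2 must be indifferent between Quiet and Confess.
P2's expected payoff from Quiet is −2p − (1−p); from Confess it is 1.5p − 3(1−p).
Setting these equal: −p − 1 = 4.5p − 3, so p = 4/11.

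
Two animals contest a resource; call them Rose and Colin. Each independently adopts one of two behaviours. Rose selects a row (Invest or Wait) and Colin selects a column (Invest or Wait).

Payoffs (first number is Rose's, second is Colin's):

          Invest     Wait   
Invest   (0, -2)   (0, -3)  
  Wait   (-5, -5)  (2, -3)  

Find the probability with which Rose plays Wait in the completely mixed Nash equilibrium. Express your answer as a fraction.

Let p be the probability that Rose plays Invest. In a completely mixed equilibrium, Colin must be indifferent between Invest and Wait.
Colin's expected payoff from Invest is −2p − 5(1−p); from Wait it is −3p − 3(1−p).
Setting these equal: 3p − 5 = -3, so p = 2/3.
Therefore Rose plays Wait with probability 1 − 2/3 = 1/3.

1/3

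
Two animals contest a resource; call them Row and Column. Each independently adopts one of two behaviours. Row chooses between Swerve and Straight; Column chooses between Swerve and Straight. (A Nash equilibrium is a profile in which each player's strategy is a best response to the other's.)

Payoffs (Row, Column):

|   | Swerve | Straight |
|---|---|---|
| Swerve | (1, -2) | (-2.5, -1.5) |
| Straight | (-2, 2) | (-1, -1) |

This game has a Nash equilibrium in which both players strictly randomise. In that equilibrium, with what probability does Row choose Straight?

1/7

Let x be the probability that Row plays Swerve. In a completely mixed equilibrium, Column must be indifferent between Swerve and Straight.
Column's expected payoff from Swerve is −2x + 2(1−x); from Straight it is −1.5x − (1−x).
Setting these equal: −4x + 2 = −0.5x − 1, so x = 6/7.
Therefore Row plays Straight with probability 1 − 6/7 = 1/7.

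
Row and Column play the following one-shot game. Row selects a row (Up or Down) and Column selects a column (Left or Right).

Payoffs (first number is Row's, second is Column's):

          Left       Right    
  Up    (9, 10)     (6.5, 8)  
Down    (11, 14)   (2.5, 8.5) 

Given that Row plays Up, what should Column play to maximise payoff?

Left

Against Up, Column earns 10 from Left and 8 from Right.
So Left is the best response.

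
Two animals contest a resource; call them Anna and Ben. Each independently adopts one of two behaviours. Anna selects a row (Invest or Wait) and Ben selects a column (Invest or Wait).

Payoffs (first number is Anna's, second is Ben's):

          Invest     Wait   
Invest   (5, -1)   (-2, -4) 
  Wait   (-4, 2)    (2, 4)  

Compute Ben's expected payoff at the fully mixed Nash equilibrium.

First find x, the probability Anna plays Invest, from Ben's indifference between Invest and Wait: −x + 2(1−x) = −4x + 4(1−x), giving x = 2/5.
Since Ben is indifferent in equilibrium, Ben's expected payoff equals the payoff from either column against (2/5, 3/5). Using Invest: −(2/5) + 2(3/5) = 4/5.

4/5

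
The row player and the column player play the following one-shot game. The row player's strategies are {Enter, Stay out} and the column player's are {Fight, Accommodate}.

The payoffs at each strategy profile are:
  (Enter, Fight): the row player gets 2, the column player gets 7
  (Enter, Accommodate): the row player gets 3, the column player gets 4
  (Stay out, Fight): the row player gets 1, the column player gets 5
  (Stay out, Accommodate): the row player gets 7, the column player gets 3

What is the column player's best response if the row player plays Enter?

Against Enter, the column player earns 7 from Fight and 4 from Accommodate.
So Fight is the best response.

Fight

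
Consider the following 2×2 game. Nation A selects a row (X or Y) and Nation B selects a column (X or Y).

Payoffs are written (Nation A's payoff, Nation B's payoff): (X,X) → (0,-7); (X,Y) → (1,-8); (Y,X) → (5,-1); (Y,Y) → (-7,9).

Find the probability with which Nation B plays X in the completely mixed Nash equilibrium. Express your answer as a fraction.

Let y be the probability that Nation B plays X. In a completely mixed equilibrium, Nation A must be indifferent between X and Y.
Nation A's expected payoff from X is (1−y); from Y it is 5y − 7(1−y).
Setting these equal: −y + 1 = 12y − 7, so y = 8/13.

8/13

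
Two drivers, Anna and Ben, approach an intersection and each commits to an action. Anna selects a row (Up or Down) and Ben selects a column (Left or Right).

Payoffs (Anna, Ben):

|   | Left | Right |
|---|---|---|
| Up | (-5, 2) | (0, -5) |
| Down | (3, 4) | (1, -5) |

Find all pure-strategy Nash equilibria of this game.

(Down, Left)

(Up, Left): Anna prefers Down (3 > -5) — not an equilibrium.
(Up, Right): Anna prefers Down (1 > 0); Ben prefers Left (2 > -5) — not an equilibrium.
(Down, Left): Anna gets 3 ≥ -5 from Up, and Ben gets 4 ≥ -5 from Right — Nash equilibrium.
(Down, Right): Ben prefers Left (4 > -5) — not an equilibrium.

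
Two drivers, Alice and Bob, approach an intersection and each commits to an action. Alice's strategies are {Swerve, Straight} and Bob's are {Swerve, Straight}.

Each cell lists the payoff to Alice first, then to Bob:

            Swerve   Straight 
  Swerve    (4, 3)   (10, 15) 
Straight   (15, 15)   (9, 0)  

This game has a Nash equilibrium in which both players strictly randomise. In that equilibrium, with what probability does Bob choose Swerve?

1/12

Let y be the probability that Bob plays Swerve. In a completely mixed equilibrium, Alice must be indifferent between Swerve and Straight.
Alice's expected payoff from Swerve is 4y + 10(1−y); from Straight it is 15y + 9(1−y).
Setting these equal: −6y + 10 = 6y + 9, so y = 1/12.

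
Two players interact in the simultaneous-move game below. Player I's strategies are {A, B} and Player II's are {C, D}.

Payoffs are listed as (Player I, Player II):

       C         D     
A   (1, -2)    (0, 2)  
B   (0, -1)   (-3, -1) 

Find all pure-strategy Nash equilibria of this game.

(A, C): Player II prefers D (2 > -2) — not an equilibrium.
(A, D): Player I gets 0 ≥ -3 from B, and Player II gets 2 ≥ -2 from C — Nash equilibrium.
(B, C): Player I prefers A (1 > 0) — not an equilibrium.
(B, D): Player I prefers A (0 > -3) — not an equilibrium.

(A, D)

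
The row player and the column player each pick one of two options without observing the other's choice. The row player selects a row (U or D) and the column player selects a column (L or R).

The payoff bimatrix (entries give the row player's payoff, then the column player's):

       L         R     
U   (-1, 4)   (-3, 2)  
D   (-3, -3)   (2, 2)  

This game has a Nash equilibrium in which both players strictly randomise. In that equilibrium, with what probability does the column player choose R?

Let q be the probability that the column player plays L. In a completely mixed equilibrium, the row player must be indifferent between U and D.
The row player's expected payoff from U is −q − 3(1−q); from D it is −3q + 2(1−q).
Setting these equal: 2q − 3 = −5q + 2, so q = 5/7.
Therefore the column player plays R with probability 1 − 5/7 = 2/7.

2/7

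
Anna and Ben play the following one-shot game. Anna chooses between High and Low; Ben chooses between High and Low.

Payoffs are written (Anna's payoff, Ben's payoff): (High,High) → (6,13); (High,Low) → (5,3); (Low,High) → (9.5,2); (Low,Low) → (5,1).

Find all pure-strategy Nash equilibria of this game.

(Low, High)

(High, High): Anna prefers Low (9.5 > 6) — not an equilibrium.
(High, Low): Ben prefers High (13 > 3) — not an equilibrium.
(Low, High): Anna gets 9.5 ≥ 6 from High, and Ben gets 2 ≥ 1 from Low — Nash equilibrium.
(Low, Low): Ben prefers High (2 > 1) — not an equilibrium.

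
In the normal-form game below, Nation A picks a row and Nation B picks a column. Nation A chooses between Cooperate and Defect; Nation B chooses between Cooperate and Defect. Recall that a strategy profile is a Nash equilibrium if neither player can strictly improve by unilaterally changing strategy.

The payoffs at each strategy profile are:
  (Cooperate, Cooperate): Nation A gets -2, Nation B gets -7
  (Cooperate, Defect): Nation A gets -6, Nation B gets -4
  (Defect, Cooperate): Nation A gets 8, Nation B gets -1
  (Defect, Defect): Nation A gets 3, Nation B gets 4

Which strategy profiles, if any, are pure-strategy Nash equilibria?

(Cooperate, Cooperate): Nation A prefers Defect (8 > -2); Nation B prefers Defect (-4 > -7) — not an equilibrium.
(Cooperate, Defect): Nation A prefers Defect (3 > -6) — not an equilibrium.
(Defect, Cooperate): Nation B prefers Defect (4 > -1) — not an equilibrium.
(Defect, Defect): Nation A gets 3 ≥ -6 from Cooperate, and Nation B gets 4 ≥ -1 from Cooperate — Nash equilibrium.

(Defect, Defect)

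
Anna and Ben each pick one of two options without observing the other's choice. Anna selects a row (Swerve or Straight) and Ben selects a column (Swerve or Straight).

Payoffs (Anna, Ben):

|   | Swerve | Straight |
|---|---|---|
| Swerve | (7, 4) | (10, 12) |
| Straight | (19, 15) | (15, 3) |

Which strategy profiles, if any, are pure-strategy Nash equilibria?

(Straight, Swerve)

(Swerve, Swerve): Anna prefers Straight (19 > 7); Ben prefers Straight (12 > 4) — not an equilibrium.
(Swerve, Straight): Anna prefers Straight (15 > 10) — not an equilibrium.
(Straight, Swerve): Anna gets 19 ≥ 7 from Swerve, and Ben gets 15 ≥ 3 from Straight — Nash equilibrium.
(Straight, Straight): Ben prefers Swerve (15 > 3) — not an equilibrium.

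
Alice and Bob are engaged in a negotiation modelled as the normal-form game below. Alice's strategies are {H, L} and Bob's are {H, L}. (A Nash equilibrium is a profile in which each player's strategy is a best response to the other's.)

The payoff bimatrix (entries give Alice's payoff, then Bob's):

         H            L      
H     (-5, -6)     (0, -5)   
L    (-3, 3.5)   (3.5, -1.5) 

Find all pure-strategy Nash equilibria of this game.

(L, H)

(H, H): Alice prefers L (-3 > -5); Bob prefers L (-5 > -6) — not an equilibrium.
(H, L): Alice prefers L (3.5 > 0) — not an equilibrium.
(L, H): Alice gets -3 ≥ -5 from H, and Bob gets 3.5 ≥ -1.5 from L — Nash equilibrium.
(L, L): Bob prefers H (3.5 > -1.5) — not an equilibrium.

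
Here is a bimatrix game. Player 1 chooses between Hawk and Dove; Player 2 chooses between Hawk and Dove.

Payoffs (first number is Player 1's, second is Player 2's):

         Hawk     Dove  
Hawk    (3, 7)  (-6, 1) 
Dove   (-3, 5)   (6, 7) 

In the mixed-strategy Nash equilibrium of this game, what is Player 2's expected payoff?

First find x, the probability Player 1 plays Hawk, from Player 2's indifference between Hawk and Dove: 7x + 5(1−x) = x + 7(1−x), giving x = 1/4.
Since Player 2 is indifferent in equilibrium, Player 2's expected payoff equals the payoff from either column against (1/4, 3/4). Using Hawk: 7(1/4) + 5(3/4) = 11/2.

11/2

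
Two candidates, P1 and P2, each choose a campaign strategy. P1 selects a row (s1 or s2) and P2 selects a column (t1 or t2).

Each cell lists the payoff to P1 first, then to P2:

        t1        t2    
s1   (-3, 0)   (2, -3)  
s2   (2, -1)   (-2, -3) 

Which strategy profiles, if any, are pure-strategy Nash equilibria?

(s1, t1): P1 prefers s2 (2 > -3) — not an equilibrium.
(s1, t2): P2 prefers t1 (0 > -3) — not an equilibrium.
(s2, t1): P1 gets 2 ≥ -3 from s1, and P2 gets -1 ≥ -3 from t2 — Nash equilibrium.
(s2, t2): P1 prefers s1 (2 > -2); P2 prefers t1 (-1 > -3) — not an equilibrium.

(s2, t1)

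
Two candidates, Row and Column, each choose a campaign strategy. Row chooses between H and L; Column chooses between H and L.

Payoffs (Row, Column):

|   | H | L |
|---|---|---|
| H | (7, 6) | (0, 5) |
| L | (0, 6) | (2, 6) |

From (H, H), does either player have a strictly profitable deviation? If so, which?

Neither

Row at (H, H) earns 7; deviating to L yields 0 — not better.
Column earns 6; deviating to L yields 5 — not better.
Neither player can strictly improve; the profile is a Nash equilibrium.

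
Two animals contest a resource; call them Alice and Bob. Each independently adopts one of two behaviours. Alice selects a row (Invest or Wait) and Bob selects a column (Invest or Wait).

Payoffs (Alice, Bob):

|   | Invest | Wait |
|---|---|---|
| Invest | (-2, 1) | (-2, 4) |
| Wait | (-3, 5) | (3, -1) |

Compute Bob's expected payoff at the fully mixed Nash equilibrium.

First find p, the probability Alice plays Invest, from Bob's indifference between Invest and Wait: p + 5(1−p) = 4p − (1−p), giving p = 2/3.
Since Bob is indifferent in equilibrium, Bob's expected payoff equals the payoff from either column against (2/3, 1/3). Using Invest: (2/3) + 5(1/3) = 7/3.

7/3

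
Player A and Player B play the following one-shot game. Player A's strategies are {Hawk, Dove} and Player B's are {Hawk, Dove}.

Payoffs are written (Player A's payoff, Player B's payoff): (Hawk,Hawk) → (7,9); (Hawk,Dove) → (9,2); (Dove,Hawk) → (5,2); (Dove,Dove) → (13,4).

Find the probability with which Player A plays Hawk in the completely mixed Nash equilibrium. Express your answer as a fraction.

2/9

Let x be the probability that Player A plays Hawk. In a completely mixed equilibrium, Player B must be indifferent between Hawk and Dove.
Player B's expected payoff from Hawk is 9x + 2(1−x); from Dove it is 2x + 4(1−x).
Setting these equal: 7x + 2 = −2x + 4, so x = 2/9.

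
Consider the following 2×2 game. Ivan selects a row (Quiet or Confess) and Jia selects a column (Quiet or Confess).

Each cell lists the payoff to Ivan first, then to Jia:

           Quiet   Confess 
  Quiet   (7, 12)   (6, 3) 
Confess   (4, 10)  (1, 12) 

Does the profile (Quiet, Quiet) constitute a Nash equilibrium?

Yes

At (Quiet, Quiet), Ivan earns 7; switching to Confess would give 4, so Ivan has no profitable deviation.
Jia earns 12; switching to Confess would give 3, so Jia has no profitable deviation.
Neither player can gain by a unilateral deviation, so this profile is a Nash equilibrium.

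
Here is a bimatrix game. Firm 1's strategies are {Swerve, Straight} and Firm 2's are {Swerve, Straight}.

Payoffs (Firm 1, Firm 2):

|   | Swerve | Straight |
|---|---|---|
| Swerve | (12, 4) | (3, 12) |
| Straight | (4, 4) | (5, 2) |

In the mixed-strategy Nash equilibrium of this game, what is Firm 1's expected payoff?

24/5

First find y, the probability Firm 2 plays Swerve, from Firm 1's indifference between Swerve and Straight: 12y + 3(1−y) = 4y + 5(1−y), giving y = 1/5.
Since Firm 1 is indifferent in equilibrium, Firm 1's expected payoff equals the payoff from either row against (1/5, 4/5). Using Swerve: 12(1/5) + 3(4/5) = 24/5.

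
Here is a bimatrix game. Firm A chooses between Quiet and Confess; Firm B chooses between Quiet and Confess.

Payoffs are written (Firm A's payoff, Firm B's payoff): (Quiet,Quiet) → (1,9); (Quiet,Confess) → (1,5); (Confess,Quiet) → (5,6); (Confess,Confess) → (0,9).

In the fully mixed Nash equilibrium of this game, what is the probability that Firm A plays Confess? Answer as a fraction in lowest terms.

Let r be the probability that Firm A plays Quiet. In a completely mixed equilibrium, Firm B must be indifferent between Quiet and Confess.
Firm B's expected payoff from Quiet is 9r + 6(1−r); from Confess it is 5r + 9(1−r).
Setting these equal: 3r + 6 = −4r + 9, so r = 3/7.
Therefore Firm A plays Confess with probability 1 − 3/7 = 4/7.

4/7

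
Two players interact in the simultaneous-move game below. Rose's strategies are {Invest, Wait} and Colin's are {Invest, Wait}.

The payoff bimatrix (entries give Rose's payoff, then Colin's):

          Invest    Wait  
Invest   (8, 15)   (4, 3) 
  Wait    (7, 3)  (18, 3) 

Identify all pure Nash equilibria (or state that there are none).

(Invest, Invest): Rose gets 8 ≥ 7 from Wait, and Colin gets 15 ≥ 3 from Wait — Nash equilibrium.
(Invest, Wait): Rose prefers Wait (18 > 4); Colin prefers Invest (15 > 3) — not an equilibrium.
(Wait, Invest): Rose prefers Invest (8 > 7) — not an equilibrium.
(Wait, Wait): Rose gets 18 ≥ 4 from Invest, and Colin gets 3 ≥ 3 from Invest — Nash equilibrium.

(Invest, Invest) and (Wait, Wait)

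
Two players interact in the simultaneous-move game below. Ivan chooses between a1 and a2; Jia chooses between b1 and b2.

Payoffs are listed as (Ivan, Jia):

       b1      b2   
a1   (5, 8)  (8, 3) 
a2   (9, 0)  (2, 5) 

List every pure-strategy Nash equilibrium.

none

(a1, b1): Ivan prefers a2 (9 > 5) — not an equilibrium.
(a1, b2): Jia prefers b1 (8 > 3) — not an equilibrium.
(a2, b1): Jia prefers b2 (5 > 0) — not an equilibrium.
(a2, b2): Ivan prefers a1 (8 > 2) — not an equilibrium.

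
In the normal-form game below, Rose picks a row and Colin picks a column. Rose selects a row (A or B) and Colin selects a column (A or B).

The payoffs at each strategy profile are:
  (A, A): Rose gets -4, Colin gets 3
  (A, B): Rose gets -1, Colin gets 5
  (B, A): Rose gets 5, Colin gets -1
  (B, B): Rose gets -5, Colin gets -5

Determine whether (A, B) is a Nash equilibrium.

At (A, B), Rose earns -1; switching to B would give -5, so Rose has no profitable deviation.
Colin earns 5; switching to A would give 3, so Colin has no profitable deviation.
Neither player can gain by a unilateral deviation, so this profile is a Nash equilibrium.

Yes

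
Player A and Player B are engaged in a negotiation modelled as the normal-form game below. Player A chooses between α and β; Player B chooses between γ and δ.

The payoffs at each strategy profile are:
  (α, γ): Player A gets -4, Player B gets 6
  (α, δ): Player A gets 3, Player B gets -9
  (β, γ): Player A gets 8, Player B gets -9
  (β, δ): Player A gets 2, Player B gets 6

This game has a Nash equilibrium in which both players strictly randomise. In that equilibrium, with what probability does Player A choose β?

Let x be the probability that Player A plays α. In a completely mixed equilibrium, Player B must be indifferent between γ and δ.
Player B's expected payoff from γ is 6x − 9(1−x); from δ it is −9x + 6(1−x).
Setting these equal: 15x − 9 = −15x + 6, so x = 1/2.
Therefore Player A plays β with probability 1 − 1/2 = 1/2.

1/2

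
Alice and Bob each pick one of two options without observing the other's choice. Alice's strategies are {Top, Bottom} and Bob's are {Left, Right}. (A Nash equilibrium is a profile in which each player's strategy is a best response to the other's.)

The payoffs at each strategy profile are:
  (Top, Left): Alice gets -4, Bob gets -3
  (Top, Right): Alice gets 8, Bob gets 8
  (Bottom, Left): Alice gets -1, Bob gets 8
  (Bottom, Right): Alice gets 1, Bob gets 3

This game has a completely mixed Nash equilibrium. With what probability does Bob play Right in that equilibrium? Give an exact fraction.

Let c be the probability that Bob plays Left. In a completely mixed equilibrium, Alice must be indifferent between Top and Bottom.
Alice's expected payoff from Top is −4c + 8(1−c); from Bottom it is −c + (1−c).
Setting these equal: −12c + 8 = −2c + 1, so c = 7/10.
Therefore Bob plays Right with probability 1 − 7/10 = 3/10.

3/10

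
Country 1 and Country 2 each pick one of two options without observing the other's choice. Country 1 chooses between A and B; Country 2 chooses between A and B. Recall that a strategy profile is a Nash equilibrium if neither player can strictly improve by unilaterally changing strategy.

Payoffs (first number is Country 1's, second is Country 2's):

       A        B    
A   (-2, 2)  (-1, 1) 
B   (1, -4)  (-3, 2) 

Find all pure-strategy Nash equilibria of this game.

(A, A): Country 1 prefers B (1 > -2) — not an equilibrium.
(A, B): Country 2 prefers A (2 > 1) — not an equilibrium.
(B, A): Country 2 prefers B (2 > -4) — not an equilibrium.
(B, B): Country 1 prefers A (-1 > -3) — not an equilibrium.

none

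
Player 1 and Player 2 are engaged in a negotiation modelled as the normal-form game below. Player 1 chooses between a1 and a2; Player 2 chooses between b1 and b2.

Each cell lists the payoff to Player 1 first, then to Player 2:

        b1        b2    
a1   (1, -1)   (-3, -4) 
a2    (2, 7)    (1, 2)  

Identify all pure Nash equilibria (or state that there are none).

(a1, b1): Player 1 prefers a2 (2 > 1) — not an equilibrium.
(a1, b2): Player 1 prefers a2 (1 > -3); Player 2 prefers b1 (-1 > -4) — not an equilibrium.
(a2, b1): Player 1 gets 2 ≥ 1 from a1, and Player 2 gets 7 ≥ 2 from b2 — Nash equilibrium.
(a2, b2): Player 2 prefers b1 (7 > 2) — not an equilibrium.

(a2, b1)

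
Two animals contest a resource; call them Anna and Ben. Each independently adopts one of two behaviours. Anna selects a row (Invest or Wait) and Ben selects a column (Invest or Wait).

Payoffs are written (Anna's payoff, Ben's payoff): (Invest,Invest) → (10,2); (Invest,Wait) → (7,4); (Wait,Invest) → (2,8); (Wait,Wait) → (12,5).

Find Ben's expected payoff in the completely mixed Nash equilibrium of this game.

22/5

First find p, the probability Anna plays Invest, from Ben's indifference between Invest and Wait: 2p + 8(1−p) = 4p + 5(1−p), giving p = 3/5.
Since Ben is indifferent in equilibrium, Ben's expected payoff equals the payoff from either column against (3/5, 2/5). Using Invest: 2(3/5) + 8(2/5) = 22/5.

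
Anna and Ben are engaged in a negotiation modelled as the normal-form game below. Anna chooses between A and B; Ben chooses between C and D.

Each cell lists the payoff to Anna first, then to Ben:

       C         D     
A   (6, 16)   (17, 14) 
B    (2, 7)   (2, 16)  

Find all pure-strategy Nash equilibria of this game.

(A, C)

(A, C): Anna gets 6 ≥ 2 from B, and Ben gets 16 ≥ 14 from D — Nash equilibrium.
(A, D): Ben prefers C (16 > 14) — not an equilibrium.
(B, C): Anna prefers A (6 > 2); Ben prefers D (16 > 7) — not an equilibrium.
(B, D): Anna prefers A (17 > 2) — not an equilibrium.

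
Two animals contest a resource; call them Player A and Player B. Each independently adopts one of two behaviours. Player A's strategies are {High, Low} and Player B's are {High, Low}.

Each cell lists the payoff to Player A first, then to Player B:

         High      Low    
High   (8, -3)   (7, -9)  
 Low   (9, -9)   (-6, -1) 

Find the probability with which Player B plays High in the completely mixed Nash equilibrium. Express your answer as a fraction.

Let c be the probability that Player B plays High. In a completely mixed equilibrium, Player A must be indifferent between High and Low.
Player A's expected payoff from High is 8c + 7(1−c); from Low it is 9c − 6(1−c).
Setting these equal: c + 7 = 15c − 6, so c = 13/14.

13/14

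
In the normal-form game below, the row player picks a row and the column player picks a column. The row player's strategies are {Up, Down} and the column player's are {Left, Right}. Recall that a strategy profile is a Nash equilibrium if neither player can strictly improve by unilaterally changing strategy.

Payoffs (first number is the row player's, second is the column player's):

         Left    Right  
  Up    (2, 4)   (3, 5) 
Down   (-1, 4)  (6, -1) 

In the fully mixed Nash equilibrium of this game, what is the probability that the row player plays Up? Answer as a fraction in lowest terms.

5/6

Let r be the probability that the row player plays Up. In a completely mixed equilibrium, the column player must be indifferent between Left and Right.
The column player's expected payoff from Left is 4r + 4(1−r); from Right it is 5r − (1−r).
Setting these equal: 4 = 6r − 1, so r = 5/6.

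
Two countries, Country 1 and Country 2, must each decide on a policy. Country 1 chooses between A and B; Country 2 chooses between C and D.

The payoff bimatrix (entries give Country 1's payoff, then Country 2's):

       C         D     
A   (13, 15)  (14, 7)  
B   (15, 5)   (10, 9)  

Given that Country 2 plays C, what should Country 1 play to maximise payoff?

Against C, Country 1 earns 13 from A and 15 from B.
So B is the best response.

B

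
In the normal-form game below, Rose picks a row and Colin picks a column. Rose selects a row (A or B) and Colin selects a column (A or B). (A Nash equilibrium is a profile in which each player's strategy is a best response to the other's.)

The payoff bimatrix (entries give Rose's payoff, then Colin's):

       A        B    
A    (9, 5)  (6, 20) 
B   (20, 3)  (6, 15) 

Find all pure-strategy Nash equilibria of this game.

(A, A): Rose prefers B (20 > 9); Colin prefers B (20 > 5) — not an equilibrium.
(A, B): Rose gets 6 ≥ 6 from B, and Colin gets 20 ≥ 5 from A — Nash equilibrium.
(B, A): Colin prefers B (15 > 3) — not an equilibrium.
(B, B): Rose gets 6 ≥ 6 from A, and Colin gets 15 ≥ 3 from A — Nash equilibrium.

(A, B) and (B, B)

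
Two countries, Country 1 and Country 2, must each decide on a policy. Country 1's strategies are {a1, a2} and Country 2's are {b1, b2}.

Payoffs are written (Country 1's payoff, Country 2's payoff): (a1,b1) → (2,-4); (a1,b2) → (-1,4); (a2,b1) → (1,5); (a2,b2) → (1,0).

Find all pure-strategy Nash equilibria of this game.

(a1, b1): Country 2 prefers b2 (4 > -4) — not an equilibrium.
(a1, b2): Country 1 prefers a2 (1 > -1) — not an equilibrium.
(a2, b1): Country 1 prefers a1 (2 > 1) — not an equilibrium.
(a2, b2): Country 2 prefers b1 (5 > 0) — not an equilibrium.

none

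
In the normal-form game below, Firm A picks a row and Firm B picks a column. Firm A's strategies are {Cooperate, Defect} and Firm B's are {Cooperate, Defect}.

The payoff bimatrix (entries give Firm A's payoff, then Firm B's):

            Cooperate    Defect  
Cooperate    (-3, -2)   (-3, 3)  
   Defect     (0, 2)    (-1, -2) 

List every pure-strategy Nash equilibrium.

(Defect, Cooperate)

(Cooperate, Cooperate): Firm A prefers Defect (0 > -3); Firm B prefers Defect (3 > -2) — not an equilibrium.
(Cooperate, Defect): Firm A prefers Defect (-1 > -3) — not an equilibrium.
(Defect, Cooperate): Firm A gets 0 ≥ -3 from Cooperate, and Firm B gets 2 ≥ -2 from Defect — Nash equilibrium.
(Defect, Defect): Firm B prefers Cooperate (2 > -2) — not an equilibrium.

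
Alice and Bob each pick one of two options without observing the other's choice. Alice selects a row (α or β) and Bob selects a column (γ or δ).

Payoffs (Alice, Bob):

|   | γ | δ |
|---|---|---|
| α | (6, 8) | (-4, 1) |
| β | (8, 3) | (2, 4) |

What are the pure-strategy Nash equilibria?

(α, γ): Alice prefers β (8 > 6) — not an equilibrium.
(α, δ): Alice prefers β (2 > -4); Bob prefers γ (8 > 1) — not an equilibrium.
(β, γ): Bob prefers δ (4 > 3) — not an equilibrium.
(β, δ): Alice gets 2 ≥ -4 from α, and Bob gets 4 ≥ 3 from γ — Nash equilibrium.

(β, δ)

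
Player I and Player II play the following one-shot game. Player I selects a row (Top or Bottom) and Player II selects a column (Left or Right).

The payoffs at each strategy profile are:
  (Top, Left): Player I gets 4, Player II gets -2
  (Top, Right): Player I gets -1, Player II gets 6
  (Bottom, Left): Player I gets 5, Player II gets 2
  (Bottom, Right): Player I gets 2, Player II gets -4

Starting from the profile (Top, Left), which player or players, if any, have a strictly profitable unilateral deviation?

Player I at (Top, Left) earns 4; deviating to Bottom yields 5 — a strict improvement.
Player II earns -2; deviating to Right yields 6 — a strict improvement.
Both Player I and Player II have strictly profitable deviations.

Both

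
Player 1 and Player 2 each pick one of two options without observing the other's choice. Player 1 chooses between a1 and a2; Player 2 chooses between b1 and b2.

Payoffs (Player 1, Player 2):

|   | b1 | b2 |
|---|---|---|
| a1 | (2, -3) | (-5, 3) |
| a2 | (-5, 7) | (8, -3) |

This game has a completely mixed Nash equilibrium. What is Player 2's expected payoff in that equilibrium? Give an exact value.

First find p, the probability Player 1 plays a1, from Player 2's indifference between b1 and b2: −3p + 7(1−p) = 3p − 3(1−p), giving p = 5/8.
Since Player 2 is indifferent in equilibrium, Player 2's expected payoff equals the payoff from either column against (5/8, 3/8). Using b1: −3(5/8) + 7(3/8) = 3/4.

3/4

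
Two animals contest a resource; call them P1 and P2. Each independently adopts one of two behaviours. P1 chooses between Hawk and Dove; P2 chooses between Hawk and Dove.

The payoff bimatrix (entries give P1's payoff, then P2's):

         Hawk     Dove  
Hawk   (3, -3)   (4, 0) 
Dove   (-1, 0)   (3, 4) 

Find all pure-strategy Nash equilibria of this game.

(Hawk, Dove)

(Hawk, Hawk): P2 prefers Dove (0 > -3) — not an equilibrium.
(Hawk, Dove): P1 gets 4 ≥ 3 from Dove, and P2 gets 0 ≥ -3 from Hawk — Nash equilibrium.
(Dove, Hawk): P1 prefers Hawk (3 > -1); P2 prefers Dove (4 > 0) — not an equilibrium.
(Dove, Dove): P1 prefers Hawk (4 > 3) — not an equilibrium.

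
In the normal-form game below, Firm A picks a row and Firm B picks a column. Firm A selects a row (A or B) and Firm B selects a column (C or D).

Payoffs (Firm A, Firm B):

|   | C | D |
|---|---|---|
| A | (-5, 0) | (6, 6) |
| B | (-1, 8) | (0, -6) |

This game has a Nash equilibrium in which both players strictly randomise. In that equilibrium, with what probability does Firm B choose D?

Let q be the probability that Firm B plays C. In a completely mixed equilibrium, Firm A must be indifferent between A and B.
Firm A's expected payoff from A is −5q + 6(1−q); from B it is −q.
Setting these equal: −11q + 6 = −q, so q = 3/5.
Therefore Firm B plays D with probability 1 − 3/5 = 2/5.

2/5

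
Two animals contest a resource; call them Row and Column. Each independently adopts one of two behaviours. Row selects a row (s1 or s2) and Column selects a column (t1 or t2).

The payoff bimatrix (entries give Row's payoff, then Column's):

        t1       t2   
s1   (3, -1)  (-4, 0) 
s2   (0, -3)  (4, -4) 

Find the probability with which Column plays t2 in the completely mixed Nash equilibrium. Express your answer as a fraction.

3/11

Let y be the probability that Column plays t1. In a completely mixed equilibrium, Row must be indifferent between s1 and s2.
Row's expected payoff from s1 is 3y − 4(1−y); from s2 it is 4(1−y).
Setting these equal: 7y − 4 = −4y + 4, so y = 8/11.
Therefore Column plays t2 with probability 1 − 8/11 = 3/11.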